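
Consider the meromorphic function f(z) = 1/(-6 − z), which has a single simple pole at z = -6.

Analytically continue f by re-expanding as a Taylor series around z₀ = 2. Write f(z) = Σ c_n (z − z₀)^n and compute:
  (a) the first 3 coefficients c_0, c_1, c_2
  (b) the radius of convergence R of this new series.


Let w = z − z₀, so z = z₀ + w.
Then -6 − z = -6 − (z₀ + w) = (-6 − z₀) − w = -8 − w.
f(z) = 1/(-8 − w) = (1/(-8)) · 1/(1 − w/(-8)) = Σ_{n≥0} w^n / (-8)^(n+1).
So c_n = 1/(-8)^(n+1):
  c_0 = 1/(-8)^1 = -1/8.
  c_1 = 1/(-8)^2 = 1/64.
  c_2 = 1/(-8)^3 = -1/512.
The series is valid for |w/d| < 1, i.e. |z − z₀| < |d|.
Radius of convergence: R = |-6 − z₀| = |-8| = 8 (distance from z₀ to the singularity z = -6).

c_0 = -1/8, c_1 = 1/64, c_2 = -1/512; R = 8.


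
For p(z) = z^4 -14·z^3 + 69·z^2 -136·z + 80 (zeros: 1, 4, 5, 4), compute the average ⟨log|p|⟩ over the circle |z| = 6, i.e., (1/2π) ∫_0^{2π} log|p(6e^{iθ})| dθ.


Zeros: 1, 4, 4, 5; r = 6.
Inside |z| < r: 1, 4, 4, 5. Outside (|z| ≥ r): ∅.
p(0) = 80, so log|p(0)| = log(80) = 4.3820.
Apply Jensen: I(r) = log|p(0)| + Σ_k log(r/|z_k|), summed over zeros inside |z| < r.
  log(r/|z_k|) for z_k = 1: log(6/1) = 1.7918
  log(r/|z_k|) for z_k = 4: log(6/4) = 0.4055
  log(r/|z_k|) for z_k = 5: log(6/5) = 0.1823
  log(r/|z_k|) for z_k = 4: log(6/4) = 0.4055
Sum over inside zeros: 2.7850.
I(r) = log|p(0)| + (inside sum) = 4.3820 + 2.7850 = 7.1670.
Closed form (all zeros inside, monic): I(r) = n·log(r) = 4·log(6) = 7.1670. ✓

I(r) ≈ 7.1670.


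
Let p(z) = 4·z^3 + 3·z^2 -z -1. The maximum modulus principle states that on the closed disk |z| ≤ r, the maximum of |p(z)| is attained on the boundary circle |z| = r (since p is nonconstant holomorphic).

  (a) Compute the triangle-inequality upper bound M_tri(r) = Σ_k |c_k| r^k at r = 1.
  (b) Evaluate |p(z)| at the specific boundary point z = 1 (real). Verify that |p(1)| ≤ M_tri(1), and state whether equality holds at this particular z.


Coefficients: c_0 = -1, c_1 = -1, c_2 = 3, c_3 = 4. Radius r = 1.
Part (a). Triangle bound: M_tri(r) = Σ_k |c_k| r^k
  = |-1|·1^0 + |-1|·1^1 + |3|·1^2 + |4|·1^3
  = 1 + 1 + 3 + 4 = 9.
This bounds M(r) := max_{|z|=r} |p(z)| from above; equality holds iff all terms c_k z^k can be made to align in phase at a single z on |z|=r.
Part (b). At z = 1 (real, on the circle |z| = r):
  p(1) = (-1)·1^0 + (-1)·1^1 + (3)·1^2 + (4)·1^3 = 5.
  |p(1)| = 5.
Check: |p(1)| = 5 ≤ 9 = M_tri(1). ✓ Equality does not hold at z = 1 (the coefficients have mixed signs, so the terms do not all align in phase there).

M_tri(1) = 9; |p(1)| = 5; equality at z=1: no.


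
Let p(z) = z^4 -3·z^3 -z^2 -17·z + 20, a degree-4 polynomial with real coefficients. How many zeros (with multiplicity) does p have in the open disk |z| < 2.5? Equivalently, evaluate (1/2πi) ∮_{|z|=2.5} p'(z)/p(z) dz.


The zeros of p are: 4, (-1 + 2i), (-1 - 2i), 1.
Their magnitudes are: 4, 2.236, 2.236, 1.
Zeros with |z| < R = 2.5: (-1 + 2i), (-1 - 2i), 1.
Count = 3.
By the argument principle, (1/2πi) ∮_{|z|=R} p'(z)/p(z) dz equals exactly this count.

Number of zeros inside |z| < 2.5: 3.


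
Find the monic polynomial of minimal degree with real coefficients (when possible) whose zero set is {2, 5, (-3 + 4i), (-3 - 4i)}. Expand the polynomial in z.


The polynomial is p(z) = ∏_{α ∈ S} (z − α), where S = {2, 5, (-3 + 4i), (-3 - 4i)}.
Expanding the product yields: p(z) = z^4 -z^3 -7·z^2 -115·z + 250.
Note conjugate pairs combine to real quadratics: (z − (-3+4i))(z − (-3−4i)) = z² + 6z + 25.
The resulting polynomial has degree 4 and real coefficients as required.

p(z) = z^4 -z^3 -7·z^2 -115·z + 250.


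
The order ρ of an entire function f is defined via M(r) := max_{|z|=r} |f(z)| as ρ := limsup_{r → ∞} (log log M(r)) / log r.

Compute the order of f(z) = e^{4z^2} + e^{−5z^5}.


Each summand is entire of order 2 and 5 respectively (as in the single-exponential case). The order of a sum is at most the max of the orders, so ρ ≤ 5. For the lower bound: on |z|=r choose arg z so that -5z^5 is real positive; then |e^{-5z^5}| = e^{5r^5} while |e^{4z^2}| ≤ e^{4r^2} = o(e^{5r^5}). So |f| ≥ e^{5r^5}(1 − o(1)) and ρ ≥ 5. Hence ρ = max(2, 5) = 5.
Therefore ρ = 5.

Order ρ = 5.


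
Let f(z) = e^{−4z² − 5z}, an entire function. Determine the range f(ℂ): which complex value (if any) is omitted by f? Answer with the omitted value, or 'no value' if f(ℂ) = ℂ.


Little Picard bounds the complement of f(ℂ) to at most one point.
The exponent g(z) = −4z² − 5z is a nonconstant polynomial, hence surjective onto ℂ. So e^{g(z)} takes every value in {e^w : w ∈ ℂ} = ℂ ∖ {0}. Adding 0 shifts the range to ℂ ∖ {0}. f omits exactly 0.

Omitted value: 0.


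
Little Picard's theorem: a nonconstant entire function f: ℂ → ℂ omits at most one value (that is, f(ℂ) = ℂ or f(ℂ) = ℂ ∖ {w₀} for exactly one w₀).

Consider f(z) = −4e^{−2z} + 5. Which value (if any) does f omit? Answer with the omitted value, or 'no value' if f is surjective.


Little Picard bounds the complement of f(ℂ) to at most one point.
e^{−2z} is never zero on ℂ, so -4·e^{−2z} takes every value in ℂ ∖ {0}. Adding 5 shifts the range to ℂ ∖ {5}. Thus f omits exactly the value 5.

Omitted value: 5.


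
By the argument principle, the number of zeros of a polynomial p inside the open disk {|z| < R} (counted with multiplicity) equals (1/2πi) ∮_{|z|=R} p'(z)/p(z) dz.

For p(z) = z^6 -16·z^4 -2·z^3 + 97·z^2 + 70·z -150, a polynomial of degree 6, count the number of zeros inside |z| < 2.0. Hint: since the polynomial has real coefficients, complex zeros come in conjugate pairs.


The zeros of p are: (-2 + 1i), (-2 - 1i), 1, (3 + 1i), (3 - 1i), -3.
Their magnitudes are: 2.236, 2.236, 1, 3.162, 3.162, 3.
Zeros with |z| < R = 2.0: 1.
Count = 1.
By the argument principle, (1/2πi) ∮_{|z|=R} p'(z)/p(z) dz equals exactly this count.

Number of zeros inside |z| < 2.0: 1.


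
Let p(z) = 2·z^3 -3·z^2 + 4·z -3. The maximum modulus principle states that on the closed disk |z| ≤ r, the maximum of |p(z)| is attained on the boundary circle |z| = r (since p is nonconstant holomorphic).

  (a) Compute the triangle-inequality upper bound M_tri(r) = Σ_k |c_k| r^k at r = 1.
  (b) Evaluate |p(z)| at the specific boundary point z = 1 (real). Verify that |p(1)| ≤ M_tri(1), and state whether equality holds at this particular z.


Coefficients: c_0 = -3, c_1 = 4, c_2 = -3, c_3 = 2. Radius r = 1.
Part (a). Triangle bound: M_tri(r) = Σ_k |c_k| r^k
  = |-3|·1^0 + |4|·1^1 + |-3|·1^2 + |2|·1^3
  = 3 + 4 + 3 + 2 = 12.
This bounds M(r) := max_{|z|=r} |p(z)| from above; equality holds iff all terms c_k z^k can be made to align in phase at a single z on |z|=r.
Part (b). At z = 1 (real, on the circle |z| = r):
  p(1) = (-3)·1^0 + (4)·1^1 + (-3)·1^2 + (2)·1^3 = 0.
  |p(1)| = 0.
Check: |p(1)| = 0 ≤ 12 = M_tri(1). ✓ Equality does not hold at z = 1 (the coefficients have mixed signs, so the terms do not all align in phase there).

M_tri(1) = 12; |p(1)| = 0; equality at z=1: no.


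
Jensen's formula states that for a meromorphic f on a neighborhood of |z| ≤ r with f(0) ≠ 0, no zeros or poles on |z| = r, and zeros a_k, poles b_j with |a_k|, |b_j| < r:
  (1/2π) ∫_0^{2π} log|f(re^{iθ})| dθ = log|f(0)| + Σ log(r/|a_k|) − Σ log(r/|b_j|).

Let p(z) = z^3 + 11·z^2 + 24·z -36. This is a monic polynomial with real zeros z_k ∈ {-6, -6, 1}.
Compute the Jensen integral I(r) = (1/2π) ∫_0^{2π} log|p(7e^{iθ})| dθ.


Zeros: -6, -6, 1; r = 7.
Inside |z| < r: -6, -6, 1. Outside (|z| ≥ r): ∅.
p(0) = -36, so log|p(0)| = log(36) = 3.5835.
Apply Jensen: I(r) = log|p(0)| + Σ_k log(r/|z_k|), summed over zeros inside |z| < r.
  log(r/|z_k|) for z_k = -6: log(7/6) = 0.1542
  log(r/|z_k|) for z_k = -6: log(7/6) = 0.1542
  log(r/|z_k|) for z_k = 1: log(7/1) = 1.9459
Sum over inside zeros: 2.2542.
I(r) = log|p(0)| + (inside sum) = 3.5835 + 2.2542 = 5.8377.
Closed form (all zeros inside, monic): I(r) = n·log(r) = 3·log(7) = 5.8377. ✓

I(r) ≈ 5.8377.


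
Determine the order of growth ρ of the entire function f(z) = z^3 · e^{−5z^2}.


M(r) = max_{|z|=r} |1|·|z|^3·|e^{−5z^2}| = 1·r^3 · e^{5r^2} (the factors attain their maxima compatibly on |z|=r). Then log M(r) = log 1 + 3·log r + 5r^2, dominated by the last term, so log log M(r) ~ 2·log r. The polynomial factor 1z^3 contributes only a log r term and does not affect the order. ρ = 2.
Therefore ρ = 2.

Order ρ = 2.


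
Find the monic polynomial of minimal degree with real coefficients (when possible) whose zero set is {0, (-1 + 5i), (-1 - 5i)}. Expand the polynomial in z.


The polynomial is p(z) = ∏_{α ∈ S} (z − α), where S = {0, (-1 + 5i), (-1 - 5i)}.
Expanding the product yields: p(z) = z^3 + 2·z^2 + 26·z.
Note conjugate pairs combine to real quadratics: (z − (-1+5i))(z − (-1−5i)) = z² + 2z + 26.
The resulting polynomial has degree 3 and real coefficients as required.

p(z) = z^3 + 2·z^2 + 26·z.


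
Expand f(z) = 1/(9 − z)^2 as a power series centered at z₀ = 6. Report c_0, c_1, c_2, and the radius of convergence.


Let w = z − z₀, so z = z₀ + w.
Then 9 − z = 9 − (z₀ + w) = (9 − z₀) − w = 3 − w.
f(z) = 1/(3 − w)^2 = (1/(3)^2) · (1 − w/(3))^{−2}.
By the binomial series (1−u)^{−2} = Σ_{n≥0} C(n+1, 1) u^n for |u|<1, with u = w/(3):
  c_n = C(n+1, 1) / (3)^(n+2).
  c_0 = 1/(3)^2 = 1/9.
  c_1 = 2/(3)^3 = 2/27.
  c_2 = 3/(3)^4 = 1/27.
The series is valid for |w/d| < 1, i.e. |z − z₀| < |d|.
Radius of convergence: R = |9 − z₀| = |3| = 3 (distance from z₀ to the singularity z = 9).

c_0 = 1/9, c_1 = 2/27, c_2 = 1/27; R = 3.


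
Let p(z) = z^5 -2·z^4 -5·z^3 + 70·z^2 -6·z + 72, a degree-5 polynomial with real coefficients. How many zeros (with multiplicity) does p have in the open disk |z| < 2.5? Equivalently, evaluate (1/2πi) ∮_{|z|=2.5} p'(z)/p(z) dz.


The zeros of p are: (0 + 1i), (0 - 1i), -4, (3 + 3i), (3 - 3i).
Their magnitudes are: 1, 1, 4, 4.243, 4.243.
Zeros with |z| < R = 2.5: (0 + 1i), (0 - 1i).
Count = 2.
By the argument principle, (1/2πi) ∮_{|z|=R} p'(z)/p(z) dz equals exactly this count.

Number of zeros inside |z| < 2.5: 2.


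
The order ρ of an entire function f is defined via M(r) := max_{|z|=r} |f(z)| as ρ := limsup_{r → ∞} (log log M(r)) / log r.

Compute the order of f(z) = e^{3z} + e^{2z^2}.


Each summand is entire of order 1 and 2 respectively (as in the single-exponential case). The order of a sum is at most the max of the orders, so ρ ≤ 2. For the lower bound: on |z|=r choose arg z so that 2z^2 is real positive; then |e^{2z^2}| = e^{2r^2} while |e^{3z}| ≤ e^{3r^1} = o(e^{2r^2}). So |f| ≥ e^{2r^2}(1 − o(1)) and ρ ≥ 2. Hence ρ = max(1, 2) = 2.
Therefore ρ = 2.

Order ρ = 2.


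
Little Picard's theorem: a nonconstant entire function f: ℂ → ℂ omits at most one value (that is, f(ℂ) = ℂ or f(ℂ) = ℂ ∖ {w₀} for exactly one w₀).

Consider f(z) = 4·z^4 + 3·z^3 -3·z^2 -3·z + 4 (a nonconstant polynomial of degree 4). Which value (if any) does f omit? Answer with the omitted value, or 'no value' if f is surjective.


Little Picard bounds the complement of f(ℂ) to at most one point.
For every w ∈ ℂ, the equation p(z) − w = 0 is a nonconstant polynomial in z and hence has at least one root by the fundamental theorem of algebra. So p is surjective onto ℂ, omitting no value.

Omitted value: no value.


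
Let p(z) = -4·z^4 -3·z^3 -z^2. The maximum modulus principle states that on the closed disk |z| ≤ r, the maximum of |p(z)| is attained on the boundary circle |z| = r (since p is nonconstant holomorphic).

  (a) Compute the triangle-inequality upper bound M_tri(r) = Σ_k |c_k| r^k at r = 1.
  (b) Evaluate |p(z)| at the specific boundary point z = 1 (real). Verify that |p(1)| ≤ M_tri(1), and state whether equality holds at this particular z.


Coefficients: c_0 = 0, c_1 = 0, c_2 = -1, c_3 = -3, c_4 = -4. Radius r = 1.
Part (a). Triangle bound: M_tri(r) = Σ_k |c_k| r^k
  = |0|·1^0 + |0|·1^1 + |-1|·1^2 + |-3|·1^3 + |-4|·1^4
  = 0 + 0 + 1 + 3 + 4 = 8.
This bounds M(r) := max_{|z|=r} |p(z)| from above; equality holds iff all terms c_k z^k can be made to align in phase at a single z on |z|=r.
Part (b). At z = 1 (real, on the circle |z| = r):
  p(1) = (0)·1^0 + (0)·1^1 + (-1)·1^2 + (-3)·1^3 + (-4)·1^4 = -8.
  |p(1)| = 8.
Since all nonzero coefficients share the same sign, |p(1)| = 8 = M_tri(1); the triangle bound is attained at z = 1, so in fact M(r) = 8.

M_tri(1) = 8; |p(1)| = 8; equality at z=1: yes.


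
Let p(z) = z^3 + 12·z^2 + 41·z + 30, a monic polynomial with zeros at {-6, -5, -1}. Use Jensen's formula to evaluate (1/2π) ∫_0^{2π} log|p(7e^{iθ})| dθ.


Zeros: -6, -5, -1; r = 7.
Inside |z| < r: -6, -5, -1. Outside (|z| ≥ r): ∅.
p(0) = 30, so log|p(0)| = log(30) = 3.4012.
Apply Jensen: I(r) = log|p(0)| + Σ_k log(r/|z_k|), summed over zeros inside |z| < r.
  log(r/|z_k|) for z_k = -6: log(7/6) = 0.1542
  log(r/|z_k|) for z_k = -5: log(7/5) = 0.3365
  log(r/|z_k|) for z_k = -1: log(7/1) = 1.9459
Sum over inside zeros: 2.4365.
I(r) = log|p(0)| + (inside sum) = 3.4012 + 2.4365 = 5.8377.
Closed form (all zeros inside, monic): I(r) = n·log(r) = 3·log(7) = 5.8377. ✓

I(r) ≈ 5.8377.


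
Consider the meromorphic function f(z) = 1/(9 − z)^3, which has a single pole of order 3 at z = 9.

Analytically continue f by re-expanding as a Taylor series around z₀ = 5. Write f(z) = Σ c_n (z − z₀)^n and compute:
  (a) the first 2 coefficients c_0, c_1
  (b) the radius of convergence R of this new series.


Let w = z − z₀, so z = z₀ + w.
Then 9 − z = 9 − (z₀ + w) = (9 − z₀) − w = 4 − w.
f(z) = 1/(4 − w)^3 = (1/(4)^3) · (1 − w/(4))^{−3}.
By the binomial series (1−u)^{−3} = Σ_{n≥0} C(n+2, 2) u^n for |u|<1, with u = w/(4):
  c_n = C(n+2, 2) / (4)^(n+3).
  c_0 = 1/(4)^3 = 1/64.
  c_1 = 3/(4)^4 = 3/256.
The series is valid for |w/d| < 1, i.e. |z − z₀| < |d|.
Radius of convergence: R = |9 − z₀| = |4| = 4 (distance from z₀ to the singularity z = 9).

c_0 = 1/64, c_1 = 3/256; R = 4.


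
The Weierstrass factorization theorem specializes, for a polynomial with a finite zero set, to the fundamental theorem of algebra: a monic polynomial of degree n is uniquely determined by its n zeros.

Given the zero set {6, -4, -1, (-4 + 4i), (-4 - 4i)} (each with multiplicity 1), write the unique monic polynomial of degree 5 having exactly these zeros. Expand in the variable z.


The polynomial is p(z) = ∏_{α ∈ S} (z − α), where S = {6, -4, -1, (-4 + 4i), (-4 - 4i)}.
Expanding the product yields: p(z) = z^5 + 7·z^4 -2·z^3 -264·z^2 -1024·z -768.
Note conjugate pairs combine to real quadratics: (z − (-4+4i))(z − (-4−4i)) = z² + 8z + 32.
The resulting polynomial has degree 5 and real coefficients as required.

p(z) = z^5 + 7·z^4 -2·z^3 -264·z^2 -1024·z -768.


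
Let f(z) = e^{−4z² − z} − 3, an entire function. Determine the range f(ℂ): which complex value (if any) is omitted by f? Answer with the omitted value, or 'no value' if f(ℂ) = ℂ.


Little Picard bounds the complement of f(ℂ) to at most one point.
The exponent g(z) = −4z² − z is a nonconstant polynomial, hence surjective onto ℂ. So e^{g(z)} takes every value in {e^w : w ∈ ℂ} = ℂ ∖ {0}. Adding -3 shifts the range to ℂ ∖ {-3}. f omits exactly -3.

Omitted value: -3.


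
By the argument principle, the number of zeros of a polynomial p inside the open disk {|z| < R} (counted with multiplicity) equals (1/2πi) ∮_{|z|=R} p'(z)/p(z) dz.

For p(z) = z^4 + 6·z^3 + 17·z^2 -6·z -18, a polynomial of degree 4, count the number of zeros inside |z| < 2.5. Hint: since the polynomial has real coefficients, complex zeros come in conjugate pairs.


The zeros of p are: 1, (-3 + 3i), (-3 - 3i), -1.
Their magnitudes are: 1, 4.243, 4.243, 1.
Zeros with |z| < R = 2.5: 1, -1.
Count = 2.
By the argument principle, (1/2πi) ∮_{|z|=R} p'(z)/p(z) dz equals exactly this count.

Number of zeros inside |z| < 2.5: 2.


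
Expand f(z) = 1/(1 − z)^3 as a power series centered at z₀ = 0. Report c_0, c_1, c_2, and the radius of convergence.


Let w = z − z₀, so z = z₀ + w.
Then 1 − z = 1 − (z₀ + w) = (1 − z₀) − w = 1 − w.
f(z) = 1/(1 − w)^3 = (1/(1)^3) · (1 − w/(1))^{−3}.
By the binomial series (1−u)^{−3} = Σ_{n≥0} C(n+2, 2) u^n for |u|<1, with u = w/(1):
  c_n = C(n+2, 2) / (1)^(n+3).
  c_0 = 1/(1)^3 = 1.
  c_1 = 3/(1)^4 = 3.
  c_2 = 6/(1)^5 = 6.
The series is valid for |w/d| < 1, i.e. |z − z₀| < |d|.
Radius of convergence: R = |1 − z₀| = |1| = 1 (distance from z₀ to the singularity z = 1).

c_0 = 1, c_1 = 3, c_2 = 6; R = 1.


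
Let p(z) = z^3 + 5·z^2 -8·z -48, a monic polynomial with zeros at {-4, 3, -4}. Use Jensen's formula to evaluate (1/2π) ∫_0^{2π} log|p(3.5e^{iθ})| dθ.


Zeros: -4, -4, 3; r = 3.5.
Inside |z| < r: 3. Outside (|z| ≥ r): -4, -4.
p(0) = -48, so log|p(0)| = log(48) = 3.8712.
Apply Jensen: I(r) = log|p(0)| + Σ_k log(r/|z_k|), summed over zeros inside |z| < r.
  log(r/|z_k|) for z_k = 3: log(3.5/3) = 0.1542
  Outside zeros (-4, -4) contribute nothing to the Jensen sum.
Sum over inside zeros: 0.1542.
I(r) = log|p(0)| + (inside sum) = 3.8712 + 0.1542 = 4.0254.
Note: since some zeros are outside |z| ≤ r, the simplified n·log(r) form does NOT apply — only the inside zeros contribute.

I(r) ≈ 4.0254.


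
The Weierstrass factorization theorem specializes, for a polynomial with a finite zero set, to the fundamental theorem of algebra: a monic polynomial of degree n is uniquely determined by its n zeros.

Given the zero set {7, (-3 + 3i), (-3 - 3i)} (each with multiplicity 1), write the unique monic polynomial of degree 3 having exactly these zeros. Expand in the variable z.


The polynomial is p(z) = ∏_{α ∈ S} (z − α), where S = {7, (-3 + 3i), (-3 - 3i)}.
Expanding the product yields: p(z) = z^3 -z^2 -24·z -126.
Note conjugate pairs combine to real quadratics: (z − (-3+3i))(z − (-3−3i)) = z² + 6z + 18.
The resulting polynomial has degree 3 and real coefficients as required.

p(z) = z^3 -z^2 -24·z -126.


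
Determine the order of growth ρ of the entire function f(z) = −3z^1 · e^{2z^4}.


M(r) = max_{|z|=r} |-3|·|z|^1·|e^{2z^4}| = 3·r^1 · e^{2r^4} (the factors attain their maxima compatibly on |z|=r). Then log M(r) = log 3 + 1·log r + 2r^4, dominated by the last term, so log log M(r) ~ 4·log r. The polynomial factor -3z^1 contributes only a log r term and does not affect the order. ρ = 4.
Therefore ρ = 4.

Order ρ = 4.


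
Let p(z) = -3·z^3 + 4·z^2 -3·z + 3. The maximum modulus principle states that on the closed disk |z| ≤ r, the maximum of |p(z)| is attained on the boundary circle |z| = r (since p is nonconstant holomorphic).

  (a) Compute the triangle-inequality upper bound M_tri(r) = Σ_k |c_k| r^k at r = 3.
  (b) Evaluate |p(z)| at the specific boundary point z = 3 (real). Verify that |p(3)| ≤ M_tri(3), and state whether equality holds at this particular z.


Coefficients: c_0 = 3, c_1 = -3, c_2 = 4, c_3 = -3. Radius r = 3.
Part (a). Triangle bound: M_tri(r) = Σ_k |c_k| r^k
  = |3|·3^0 + |-3|·3^1 + |4|·3^2 + |-3|·3^3
  = 3 + 9 + 36 + 81 = 129.
This bounds M(r) := max_{|z|=r} |p(z)| from above; equality holds iff all terms c_k z^k can be made to align in phase at a single z on |z|=r.
Part (b). At z = 3 (real, on the circle |z| = r):
  p(3) = (3)·3^0 + (-3)·3^1 + (4)·3^2 + (-3)·3^3 = -51.
  |p(3)| = 51.
Check: |p(3)| = 51 ≤ 129 = M_tri(3). ✓ Equality does not hold at z = 3 (the coefficients have mixed signs, so the terms do not all align in phase there).

M_tri(3) = 129; |p(3)| = 51; equality at z=3: no.


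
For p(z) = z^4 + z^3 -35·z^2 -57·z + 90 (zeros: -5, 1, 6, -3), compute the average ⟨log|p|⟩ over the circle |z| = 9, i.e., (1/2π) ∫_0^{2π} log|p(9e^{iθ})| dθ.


Zeros: -5, -3, 1, 6; r = 9.
Inside |z| < r: -5, -3, 1, 6. Outside (|z| ≥ r): ∅.
p(0) = 90, so log|p(0)| = log(90) = 4.4998.
Apply Jensen: I(r) = log|p(0)| + Σ_k log(r/|z_k|), summed over zeros inside |z| < r.
  log(r/|z_k|) for z_k = -5: log(9/5) = 0.5878
  log(r/|z_k|) for z_k = 1: log(9/1) = 2.1972
  log(r/|z_k|) for z_k = 6: log(9/6) = 0.4055
  log(r/|z_k|) for z_k = -3: log(9/3) = 1.0986
Sum over inside zeros: 4.2891.
I(r) = log|p(0)| + (inside sum) = 4.4998 + 4.2891 = 8.7889.
Closed form (all zeros inside, monic): I(r) = n·log(r) = 4·log(9) = 8.7889. ✓

I(r) ≈ 8.7889.


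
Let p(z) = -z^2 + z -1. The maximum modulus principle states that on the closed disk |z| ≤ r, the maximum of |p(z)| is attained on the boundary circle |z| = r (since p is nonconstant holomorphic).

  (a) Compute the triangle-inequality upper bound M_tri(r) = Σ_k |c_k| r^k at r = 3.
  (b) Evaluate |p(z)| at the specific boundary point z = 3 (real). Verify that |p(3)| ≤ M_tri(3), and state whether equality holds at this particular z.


Coefficients: c_0 = -1, c_1 = 1, c_2 = -1. Radius r = 3.
Part (a). Triangle bound: M_tri(r) = Σ_k |c_k| r^k
  = |-1|·3^0 + |1|·3^1 + |-1|·3^2
  = 1 + 3 + 9 = 13.
This bounds M(r) := max_{|z|=r} |p(z)| from above; equality holds iff all terms c_k z^k can be made to align in phase at a single z on |z|=r.
Part (b). At z = 3 (real, on the circle |z| = r):
  p(3) = (-1)·3^0 + (1)·3^1 + (-1)·3^2 = -7.
  |p(3)| = 7.
Check: |p(3)| = 7 ≤ 13 = M_tri(3). ✓ Equality does not hold at z = 3 (the coefficients have mixed signs, so the terms do not all align in phase there).

M_tri(3) = 13; |p(3)| = 7; equality at z=3: no.


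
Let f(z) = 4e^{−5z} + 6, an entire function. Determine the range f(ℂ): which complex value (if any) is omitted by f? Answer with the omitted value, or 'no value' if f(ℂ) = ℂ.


Little Picard bounds the complement of f(ℂ) to at most one point.
e^{−5z} is never zero on ℂ, so 4·e^{−5z} takes every value in ℂ ∖ {0}. Adding 6 shifts the range to ℂ ∖ {6}. Thus f omits exactly the value 6.

Omitted value: 6.


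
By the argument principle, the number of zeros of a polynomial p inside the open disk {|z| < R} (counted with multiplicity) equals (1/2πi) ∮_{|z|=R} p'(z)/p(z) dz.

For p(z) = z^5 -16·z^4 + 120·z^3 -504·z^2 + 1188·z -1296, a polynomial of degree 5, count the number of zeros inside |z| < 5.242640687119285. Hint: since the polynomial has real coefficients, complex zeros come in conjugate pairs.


The zeros of p are: (3 + 3i), (3 - 3i), 4, (3 + 3i), (3 - 3i).
Their magnitudes are: 4.243, 4.243, 4, 4.243, 4.243.
Zeros with |z| < R = 5.242640687119285: (3 + 3i), (3 - 3i), 4, (3 + 3i), (3 - 3i).
Count = 5.
By the argument principle, (1/2πi) ∮_{|z|=R} p'(z)/p(z) dz equals exactly this count.

Number of zeros inside |z| < 5.242640687119285: 5.


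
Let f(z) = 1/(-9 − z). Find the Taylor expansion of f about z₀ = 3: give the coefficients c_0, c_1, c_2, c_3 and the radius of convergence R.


Let w = z − z₀, so z = z₀ + w.
Then -9 − z = -9 − (z₀ + w) = (-9 − z₀) − w = -12 − w.
f(z) = 1/(-12 − w) = (1/(-12)) · 1/(1 − w/(-12)) = Σ_{n≥0} w^n / (-12)^(n+1).
So c_n = 1/(-12)^(n+1):
  c_0 = 1/(-12)^1 = -1/12.
  c_1 = 1/(-12)^2 = 1/144.
  c_2 = 1/(-12)^3 = -1/1728.
  c_3 = 1/(-12)^4 = 1/20736.
The series is valid for |w/d| < 1, i.e. |z − z₀| < |d|.
Radius of convergence: R = |-9 − z₀| = |-12| = 12 (distance from z₀ to the singularity z = -9).

c_0 = -1/12, c_1 = 1/144, c_2 = -1/1728, c_3 = 1/20736; R = 12.


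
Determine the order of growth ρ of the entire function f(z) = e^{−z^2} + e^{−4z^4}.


Each summand is entire of order 2 and 4 respectively (as in the single-exponential case). The order of a sum is at most the max of the orders, so ρ ≤ 4. For the lower bound: on |z|=r choose arg z so that -4z^4 is real positive; then |e^{-4z^4}| = e^{4r^4} while |e^{-1z^2}| ≤ e^{1r^2} = o(e^{4r^4}). So |f| ≥ e^{4r^4}(1 − o(1)) and ρ ≥ 4. Hence ρ = max(2, 4) = 4.
Therefore ρ = 4.

Order ρ = 4.


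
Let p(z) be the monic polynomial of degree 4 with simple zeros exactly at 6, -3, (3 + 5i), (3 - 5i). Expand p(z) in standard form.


The polynomial is p(z) = ∏_{α ∈ S} (z − α), where S = {6, -3, (3 + 5i), (3 - 5i)}.
Expanding the product yields: p(z) = z^4 -9·z^3 + 34·z^2 + 6·z -612.
Note conjugate pairs combine to real quadratics: (z − (3+5i))(z − (3−5i)) = z² − 6z + 34.
The resulting polynomial has degree 4 and real coefficients as required.

p(z) = z^4 -9·z^3 + 34·z^2 + 6·z -612.


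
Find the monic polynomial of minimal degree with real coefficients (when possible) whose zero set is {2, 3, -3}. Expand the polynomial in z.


The polynomial is p(z) = ∏_{α ∈ S} (z − α), where S = {2, 3, -3}.
Expanding the product yields: p(z) = z^3 -2·z^2 -9·z + 18.
The resulting polynomial has degree 3 and real coefficients as required.

p(z) = z^3 -2·z^2 -9·z + 18.


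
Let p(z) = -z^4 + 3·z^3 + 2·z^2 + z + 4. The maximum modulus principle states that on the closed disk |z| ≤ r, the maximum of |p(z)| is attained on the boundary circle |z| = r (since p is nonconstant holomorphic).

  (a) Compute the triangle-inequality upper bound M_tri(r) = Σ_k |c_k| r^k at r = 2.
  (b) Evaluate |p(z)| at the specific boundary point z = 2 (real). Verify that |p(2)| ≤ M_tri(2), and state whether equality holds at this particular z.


Coefficients: c_0 = 4, c_1 = 1, c_2 = 2, c_3 = 3, c_4 = -1. Radius r = 2.
Part (a). Triangle bound: M_tri(r) = Σ_k |c_k| r^k
  = |4|·2^0 + |1|·2^1 + |2|·2^2 + |3|·2^3 + |-1|·2^4
  = 4 + 2 + 8 + 24 + 16 = 54.
This bounds M(r) := max_{|z|=r} |p(z)| from above; equality holds iff all terms c_k z^k can be made to align in phase at a single z on |z|=r.
Part (b). At z = 2 (real, on the circle |z| = r):
  p(2) = (4)·2^0 + (1)·2^1 + (2)·2^2 + (3)·2^3 + (-1)·2^4 = 22.
  |p(2)| = 22.
Check: |p(2)| = 22 ≤ 54 = M_tri(2). ✓ Equality does not hold at z = 2 (the coefficients have mixed signs, so the terms do not all align in phase there).

M_tri(2) = 54; |p(2)| = 22; equality at z=2: no.


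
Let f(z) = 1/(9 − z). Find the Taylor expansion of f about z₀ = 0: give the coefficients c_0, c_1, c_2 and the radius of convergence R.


Let w = z − z₀, so z = z₀ + w.
Then 9 − z = 9 − (z₀ + w) = (9 − z₀) − w = 9 − w.
f(z) = 1/(9 − w) = (1/(9)) · 1/(1 − w/(9)) = Σ_{n≥0} w^n / (9)^(n+1).
So c_n = 1/(9)^(n+1):
  c_0 = 1/(9)^1 = 1/9.
  c_1 = 1/(9)^2 = 1/81.
  c_2 = 1/(9)^3 = 1/729.
The series is valid for |w/d| < 1, i.e. |z − z₀| < |d|.
Radius of convergence: R = |9 − z₀| = |9| = 9 (distance from z₀ to the singularity z = 9).

c_0 = 1/9, c_1 = 1/81, c_2 = 1/729; R = 9.


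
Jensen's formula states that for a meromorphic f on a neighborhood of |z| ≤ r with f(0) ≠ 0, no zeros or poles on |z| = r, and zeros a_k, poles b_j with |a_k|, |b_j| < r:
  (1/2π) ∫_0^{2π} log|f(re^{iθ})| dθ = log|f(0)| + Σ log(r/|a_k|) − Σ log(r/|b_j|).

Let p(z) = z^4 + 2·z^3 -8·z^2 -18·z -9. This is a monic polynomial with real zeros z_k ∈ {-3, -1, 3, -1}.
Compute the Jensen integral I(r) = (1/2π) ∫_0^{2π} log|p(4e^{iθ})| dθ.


Zeros: -3, -1, -1, 3; r = 4.
Inside |z| < r: -3, -1, -1, 3. Outside (|z| ≥ r): ∅.
p(0) = -9, so log|p(0)| = log(9) = 2.1972.
Apply Jensen: I(r) = log|p(0)| + Σ_k log(r/|z_k|), summed over zeros inside |z| < r.
  log(r/|z_k|) for z_k = -3: log(4/3) = 0.2877
  log(r/|z_k|) for z_k = -1: log(4/1) = 1.3863
  log(r/|z_k|) for z_k = 3: log(4/3) = 0.2877
  log(r/|z_k|) for z_k = -1: log(4/1) = 1.3863
Sum over inside zeros: 3.3480.
I(r) = log|p(0)| + (inside sum) = 2.1972 + 3.3480 = 5.5452.
Closed form (all zeros inside, monic): I(r) = n·log(r) = 4·log(4) = 5.5452. ✓

I(r) ≈ 5.5452.


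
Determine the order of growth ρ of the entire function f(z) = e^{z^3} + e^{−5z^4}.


Each summand is entire of order 3 and 4 respectively (as in the single-exponential case). The order of a sum is at most the max of the orders, so ρ ≤ 4. For the lower bound: on |z|=r choose arg z so that -5z^4 is real positive; then |e^{-5z^4}| = e^{5r^4} while |e^{1z^3}| ≤ e^{1r^3} = o(e^{5r^4}). So |f| ≥ e^{5r^4}(1 − o(1)) and ρ ≥ 4. Hence ρ = max(3, 4) = 4.
Therefore ρ = 4.

Order ρ = 4.


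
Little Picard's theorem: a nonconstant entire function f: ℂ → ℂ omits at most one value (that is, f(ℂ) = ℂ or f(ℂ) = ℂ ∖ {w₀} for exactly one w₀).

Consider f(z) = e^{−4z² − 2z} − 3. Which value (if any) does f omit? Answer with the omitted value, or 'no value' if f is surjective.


Little Picard bounds the complement of f(ℂ) to at most one point.
The exponent g(z) = −4z² − 2z is a nonconstant polynomial, hence surjective onto ℂ. So e^{g(z)} takes every value in {e^w : w ∈ ℂ} = ℂ ∖ {0}. Adding -3 shifts the range to ℂ ∖ {-3}. f omits exactly -3.

Omitted value: -3.


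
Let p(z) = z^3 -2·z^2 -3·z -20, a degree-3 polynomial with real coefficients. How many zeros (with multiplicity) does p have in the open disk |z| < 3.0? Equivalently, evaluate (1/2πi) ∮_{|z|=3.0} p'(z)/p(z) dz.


The zeros of p are: (-1 + 2i), (-1 - 2i), 4.
Their magnitudes are: 2.236, 2.236, 4.
Zeros with |z| < R = 3.0: (-1 + 2i), (-1 - 2i).
Count = 2.
By the argument principle, (1/2πi) ∮_{|z|=R} p'(z)/p(z) dz equals exactly this count.

Number of zeros inside |z| < 3.0: 2.


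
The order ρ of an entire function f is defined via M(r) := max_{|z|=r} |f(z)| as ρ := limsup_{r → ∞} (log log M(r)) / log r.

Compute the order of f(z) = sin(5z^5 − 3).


Write sin(w) = (e^{iw} ± e^{−iw})/(2 or 2i), so |sin(w)| ≤ e^{|w|}. With w = 5z^5 − 3, |w| ≤ 5r^5 + 3 on |z|=r, giving M(r) ≤ e^{5r^5 + 3} and ρ ≤ 5. For the lower bound, choose z on |z|=r with 5z^5 purely imaginary of modulus 5r^5; then |sin(5z^5 − 3)| grows like e^{5r^5}/2, so ρ ≥ 5. Hence ρ = 5.
Therefore ρ = 5.

Order ρ = 5.


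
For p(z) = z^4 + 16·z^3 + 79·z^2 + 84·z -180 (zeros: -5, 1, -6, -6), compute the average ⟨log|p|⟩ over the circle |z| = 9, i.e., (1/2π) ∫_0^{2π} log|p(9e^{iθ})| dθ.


Zeros: -6, -6, -5, 1; r = 9.
Inside |z| < r: -6, -6, -5, 1. Outside (|z| ≥ r): ∅.
p(0) = -180, so log|p(0)| = log(180) = 5.1930.
Apply Jensen: I(r) = log|p(0)| + Σ_k log(r/|z_k|), summed over zeros inside |z| < r.
  log(r/|z_k|) for z_k = -5: log(9/5) = 0.5878
  log(r/|z_k|) for z_k = 1: log(9/1) = 2.1972
  log(r/|z_k|) for z_k = -6: log(9/6) = 0.4055
  log(r/|z_k|) for z_k = -6: log(9/6) = 0.4055
Sum over inside zeros: 3.5959.
I(r) = log|p(0)| + (inside sum) = 5.1930 + 3.5959 = 8.7889.
Closed form (all zeros inside, monic): I(r) = n·log(r) = 4·log(9) = 8.7889. ✓

I(r) ≈ 8.7889.


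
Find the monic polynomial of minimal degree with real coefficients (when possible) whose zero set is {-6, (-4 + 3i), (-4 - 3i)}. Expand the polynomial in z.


The polynomial is p(z) = ∏_{α ∈ S} (z − α), where S = {-6, (-4 + 3i), (-4 - 3i)}.
Expanding the product yields: p(z) = z^3 + 14·z^2 + 73·z + 150.
Note conjugate pairs combine to real quadratics: (z − (-4+3i))(z − (-4−3i)) = z² + 8z + 25.
The resulting polynomial has degree 3 and real coefficients as required.

p(z) = z^3 + 14·z^2 + 73·z + 150.


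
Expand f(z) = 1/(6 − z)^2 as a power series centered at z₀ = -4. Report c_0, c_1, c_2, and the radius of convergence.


Let w = z − z₀, so z = z₀ + w.
Then 6 − z = 6 − (z₀ + w) = (6 − z₀) − w = 10 − w.
f(z) = 1/(10 − w)^2 = (1/(10)^2) · (1 − w/(10))^{−2}.
By the binomial series (1−u)^{−2} = Σ_{n≥0} C(n+1, 1) u^n for |u|<1, with u = w/(10):
  c_n = C(n+1, 1) / (10)^(n+2).
  c_0 = 1/(10)^2 = 1/100.
  c_1 = 2/(10)^3 = 1/500.
  c_2 = 3/(10)^4 = 3/10000.
The series is valid for |w/d| < 1, i.e. |z − z₀| < |d|.
Radius of convergence: R = |6 − z₀| = |10| = 10 (distance from z₀ to the singularity z = 6).

c_0 = 1/100, c_1 = 1/500, c_2 = 3/10000; R = 10.


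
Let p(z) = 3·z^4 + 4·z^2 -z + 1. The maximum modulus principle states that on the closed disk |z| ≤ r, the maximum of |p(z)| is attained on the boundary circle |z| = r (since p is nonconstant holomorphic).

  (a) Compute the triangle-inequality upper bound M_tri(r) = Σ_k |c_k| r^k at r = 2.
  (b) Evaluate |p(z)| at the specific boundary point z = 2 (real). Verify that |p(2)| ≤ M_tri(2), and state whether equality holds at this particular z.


Coefficients: c_0 = 1, c_1 = -1, c_2 = 4, c_3 = 0, c_4 = 3. Radius r = 2.
Part (a). Triangle bound: M_tri(r) = Σ_k |c_k| r^k
  = |1|·2^0 + |-1|·2^1 + |4|·2^2 + |0|·2^3 + |3|·2^4
  = 1 + 2 + 16 + 0 + 48 = 67.
This bounds M(r) := max_{|z|=r} |p(z)| from above; equality holds iff all terms c_k z^k can be made to align in phase at a single z on |z|=r.
Part (b). At z = 2 (real, on the circle |z| = r):
  p(2) = (1)·2^0 + (-1)·2^1 + (4)·2^2 + (0)·2^3 + (3)·2^4 = 63.
  |p(2)| = 63.
Check: |p(2)| = 63 ≤ 67 = M_tri(2). ✓ Equality does not hold at z = 2 (the coefficients have mixed signs, so the terms do not all align in phase there).

M_tri(2) = 67; |p(2)| = 63; equality at z=2: no.


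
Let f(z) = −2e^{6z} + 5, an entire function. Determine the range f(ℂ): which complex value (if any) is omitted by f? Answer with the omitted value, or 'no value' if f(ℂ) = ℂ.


Little Picard bounds the complement of f(ℂ) to at most one point.
e^{6z} is never zero on ℂ, so -2·e^{6z} takes every value in ℂ ∖ {0}. Adding 5 shifts the range to ℂ ∖ {5}. Thus f omits exactly the value 5.

Omitted value: 5.


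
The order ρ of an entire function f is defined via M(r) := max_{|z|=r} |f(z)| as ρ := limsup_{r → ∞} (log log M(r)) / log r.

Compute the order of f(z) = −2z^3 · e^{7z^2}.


M(r) = max_{|z|=r} |-2|·|z|^3·|e^{7z^2}| = 2·r^3 · e^{7r^2} (the factors attain their maxima compatibly on |z|=r). Then log M(r) = log 2 + 3·log r + 7r^2, dominated by the last term, so log log M(r) ~ 2·log r. The polynomial factor -2z^3 contributes only a log r term and does not affect the order. ρ = 2.
Therefore ρ = 2.

Order ρ = 2.


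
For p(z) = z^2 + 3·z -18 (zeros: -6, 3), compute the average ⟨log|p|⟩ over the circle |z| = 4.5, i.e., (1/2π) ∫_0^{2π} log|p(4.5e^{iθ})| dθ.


Zeros: -6, 3; r = 4.5.
Inside |z| < r: 3. Outside (|z| ≥ r): -6.
p(0) = -18, so log|p(0)| = log(18) = 2.8904.
Apply Jensen: I(r) = log|p(0)| + Σ_k log(r/|z_k|), summed over zeros inside |z| < r.
  log(r/|z_k|) for z_k = 3: log(4.5/3) = 0.4055
  Outside zeros (-6) contribute nothing to the Jensen sum.
Sum over inside zeros: 0.4055.
I(r) = log|p(0)| + (inside sum) = 2.8904 + 0.4055 = 3.2958.
Note: since some zeros are outside |z| ≤ r, the simplified n·log(r) form does NOT apply — only the inside zeros contribute.

I(r) ≈ 3.2958.


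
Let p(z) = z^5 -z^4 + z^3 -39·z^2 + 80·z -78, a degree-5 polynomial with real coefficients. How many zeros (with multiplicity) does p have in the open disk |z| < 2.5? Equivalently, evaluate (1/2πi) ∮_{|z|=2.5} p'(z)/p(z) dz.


The zeros of p are: 3, (1 + 1i), (1 - 1i), (-2 + 3i), (-2 - 3i).
Their magnitudes are: 3, 1.414, 1.414, 3.606, 3.606.
Zeros with |z| < R = 2.5: (1 + 1i), (1 - 1i).
Count = 2.
By the argument principle, (1/2πi) ∮_{|z|=R} p'(z)/p(z) dz equals exactly this count.

Number of zeros inside |z| < 2.5: 2.


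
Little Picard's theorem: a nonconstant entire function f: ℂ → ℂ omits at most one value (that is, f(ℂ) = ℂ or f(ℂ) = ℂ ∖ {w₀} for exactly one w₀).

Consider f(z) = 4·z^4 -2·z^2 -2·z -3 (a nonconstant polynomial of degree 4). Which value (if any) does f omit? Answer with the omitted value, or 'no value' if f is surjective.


Little Picard bounds the complement of f(ℂ) to at most one point.
For every w ∈ ℂ, the equation p(z) − w = 0 is a nonconstant polynomial in z and hence has at least one root by the fundamental theorem of algebra. So p is surjective onto ℂ, omitting no value.

Omitted value: no value.


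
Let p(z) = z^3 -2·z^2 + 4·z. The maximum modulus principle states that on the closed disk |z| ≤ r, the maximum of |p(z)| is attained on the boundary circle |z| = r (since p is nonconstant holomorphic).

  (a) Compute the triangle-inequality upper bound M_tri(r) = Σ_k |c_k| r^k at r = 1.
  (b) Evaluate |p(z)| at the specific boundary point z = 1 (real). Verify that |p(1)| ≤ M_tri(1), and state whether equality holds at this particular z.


Coefficients: c_0 = 0, c_1 = 4, c_2 = -2, c_3 = 1. Radius r = 1.
Part (a). Triangle bound: M_tri(r) = Σ_k |c_k| r^k
  = |0|·1^0 + |4|·1^1 + |-2|·1^2 + |1|·1^3
  = 0 + 4 + 2 + 1 = 7.
This bounds M(r) := max_{|z|=r} |p(z)| from above; equality holds iff all terms c_k z^k can be made to align in phase at a single z on |z|=r.
Part (b). At z = 1 (real, on the circle |z| = r):
  p(1) = (0)·1^0 + (4)·1^1 + (-2)·1^2 + (1)·1^3 = 3.
  |p(1)| = 3.
Check: |p(1)| = 3 ≤ 7 = M_tri(1). ✓ Equality does not hold at z = 1 (the coefficients have mixed signs, so the terms do not all align in phase there).

M_tri(1) = 7; |p(1)| = 3; equality at z=1: no.


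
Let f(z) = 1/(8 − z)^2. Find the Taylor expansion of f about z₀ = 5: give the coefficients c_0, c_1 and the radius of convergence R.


Let w = z − z₀, so z = z₀ + w.
Then 8 − z = 8 − (z₀ + w) = (8 − z₀) − w = 3 − w.
f(z) = 1/(3 − w)^2 = (1/(3)^2) · (1 − w/(3))^{−2}.
By the binomial series (1−u)^{−2} = Σ_{n≥0} C(n+1, 1) u^n for |u|<1, with u = w/(3):
  c_n = C(n+1, 1) / (3)^(n+2).
  c_0 = 1/(3)^2 = 1/9.
  c_1 = 2/(3)^3 = 2/27.
The series is valid for |w/d| < 1, i.e. |z − z₀| < |d|.
Radius of convergence: R = |8 − z₀| = |3| = 3 (distance from z₀ to the singularity z = 8).

c_0 = 1/9, c_1 = 2/27; R = 3.


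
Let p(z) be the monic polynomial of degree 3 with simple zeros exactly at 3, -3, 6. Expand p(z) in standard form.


The polynomial is p(z) = ∏_{α ∈ S} (z − α), where S = {3, -3, 6}.
Expanding the product yields: p(z) = z^3 -6·z^2 -9·z + 54.
The resulting polynomial has degree 3 and real coefficients as required.

p(z) = z^3 -6·z^2 -9·z + 54.


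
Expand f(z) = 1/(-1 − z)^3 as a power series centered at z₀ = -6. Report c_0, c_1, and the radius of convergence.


Let w = z − z₀, so z = z₀ + w.
Then -1 − z = -1 − (z₀ + w) = (-1 − z₀) − w = 5 − w.
f(z) = 1/(5 − w)^3 = (1/(5)^3) · (1 − w/(5))^{−3}.
By the binomial series (1−u)^{−3} = Σ_{n≥0} C(n+2, 2) u^n for |u|<1, with u = w/(5):
  c_n = C(n+2, 2) / (5)^(n+3).
  c_0 = 1/(5)^3 = 1/125.
  c_1 = 3/(5)^4 = 3/625.
The series is valid for |w/d| < 1, i.e. |z − z₀| < |d|.
Radius of convergence: R = |-1 − z₀| = |5| = 5 (distance from z₀ to the singularity z = -1).

c_0 = 1/125, c_1 = 3/625; R = 5.


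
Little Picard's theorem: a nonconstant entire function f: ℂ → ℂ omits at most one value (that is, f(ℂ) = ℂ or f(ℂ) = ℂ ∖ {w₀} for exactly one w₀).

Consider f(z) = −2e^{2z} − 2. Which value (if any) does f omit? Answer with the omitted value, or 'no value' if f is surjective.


Little Picard bounds the complement of f(ℂ) to at most one point.
e^{2z} is never zero on ℂ, so -2·e^{2z} takes every value in ℂ ∖ {0}. Adding -2 shifts the range to ℂ ∖ {-2}. Thus f omits exactly the value -2.

Omitted value: -2.


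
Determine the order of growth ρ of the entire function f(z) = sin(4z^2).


Write sin(w) = (e^{iw} ± e^{−iw})/(2 or 2i), so |sin(w)| ≤ e^{|w|}. With w = 4z^2, |w| ≤ 4r^2 + 0 on |z|=r, giving M(r) ≤ e^{4r^2 + 0} and ρ ≤ 2. For the lower bound, choose z on |z|=r with 4z^2 purely imaginary of modulus 4r^2; then |sin(4z^2)| grows like e^{4r^2}/2, so ρ ≥ 2. Hence ρ = 2.
Therefore ρ = 2.

Order ρ = 2.


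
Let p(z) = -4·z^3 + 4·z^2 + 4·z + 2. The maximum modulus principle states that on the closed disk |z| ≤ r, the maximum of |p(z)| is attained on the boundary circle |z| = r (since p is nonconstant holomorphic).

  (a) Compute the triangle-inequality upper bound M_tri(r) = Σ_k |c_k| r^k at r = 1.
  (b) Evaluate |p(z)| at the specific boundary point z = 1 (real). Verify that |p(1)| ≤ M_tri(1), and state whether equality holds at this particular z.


Coefficients: c_0 = 2, c_1 = 4, c_2 = 4, c_3 = -4. Radius r = 1.
Part (a). Triangle bound: M_tri(r) = Σ_k |c_k| r^k
  = |2|·1^0 + |4|·1^1 + |4|·1^2 + |-4|·1^3
  = 2 + 4 + 4 + 4 = 14.
This bounds M(r) := max_{|z|=r} |p(z)| from above; equality holds iff all terms c_k z^k can be made to align in phase at a single z on |z|=r.
Part (b). At z = 1 (real, on the circle |z| = r):
  p(1) = (2)·1^0 + (4)·1^1 + (4)·1^2 + (-4)·1^3 = 6.
  |p(1)| = 6.
Check: |p(1)| = 6 ≤ 14 = M_tri(1). ✓ Equality does not hold at z = 1 (the coefficients have mixed signs, so the terms do not all align in phase there).

M_tri(1) = 14; |p(1)| = 6; equality at z=1: no.
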